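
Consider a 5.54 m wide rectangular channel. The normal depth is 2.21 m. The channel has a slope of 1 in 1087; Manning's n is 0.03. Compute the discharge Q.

Flow area A = b·y = 5.54 × 2.21 = 12.24 m². Wetted perimeter P = b + 2y = 5.54 + 2×2.21 = 9.96 m.
Hydraulic radius R = A/P = 12.24/9.96 = 1.229 m.
Manning's equation: Q = (1/n) A R^(2/3) S^(1/2) = (1/0.03) × 12.24 × 1.229^(2/3) × 0.00092^(1/2) = 14.2 m³/s.

Q = 14.2 m³/s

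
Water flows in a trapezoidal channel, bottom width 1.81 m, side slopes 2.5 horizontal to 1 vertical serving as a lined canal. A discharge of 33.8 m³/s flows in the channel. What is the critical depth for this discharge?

y_c = 1.74 m

At critical depth, Q² T / (g A³) = 1, i.e. A³/T = Q²/g = 33.8²/9.81 = 116.5.
At y = 1.5 m: A³/T = 62.31 — too small.
At y = 2.05 m: A³/T = 238.3 — too large.
At y = 1.74 m: A³/T = 117.2 — close enough.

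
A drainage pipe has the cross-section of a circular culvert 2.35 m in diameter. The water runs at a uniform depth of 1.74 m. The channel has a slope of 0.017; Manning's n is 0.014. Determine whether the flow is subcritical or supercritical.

supercritical

For a circular section of diameter D = 2.35 m at depth y = 1.74 m, the central angle is θ = 2 arccos(1 − 2y/D) = 4.145 rad. Then A = (D²/8)(θ − sin θ) = 3.443 m² and P = Dθ/2 = 4.87 m.
Hydraulic radius R = A/P = 3.443/4.87 = 0.707 m.
V = (1/n) R^(2/3) √S = (1/0.014) × 0.707^(2/3) × √0.017 = 7.391 m/s. Hydraulic depth D_h = A/T = 3.443/2.06 = 1.671 m.
Froude number Fr = V/√(g·D_h) = 7.391/√(9.81×1.671) = 1.83, which is greater than 1, so the flow is supercritical.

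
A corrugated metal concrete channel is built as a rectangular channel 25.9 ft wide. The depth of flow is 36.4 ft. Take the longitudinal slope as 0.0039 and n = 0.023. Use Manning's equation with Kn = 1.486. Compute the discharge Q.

Flow area A = b·y = 25.9 × 36.4 = 942.8 ft². Wetted perimeter P = b + 2y = 25.9 + 2×36.4 = 98.7 ft.
Hydraulic radius R = A/P = 942.8/98.7 = 9.552 ft.
Manning's equation: Q = (1.486/n) A R^(2/3) S^(1/2) = (1.486/0.023) × 942.8 × 9.552^(2/3) × 0.0039^(1/2) = 17100 ft³/s.

Q = 17100 ft³/s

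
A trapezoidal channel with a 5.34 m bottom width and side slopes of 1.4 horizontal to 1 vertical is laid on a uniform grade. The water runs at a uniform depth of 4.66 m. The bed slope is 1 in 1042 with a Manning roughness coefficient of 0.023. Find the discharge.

With bottom width b = 5.34 m and side slope z = 1.4: A = (b + zy)y = (5.34 + 1.4×4.66)×4.66 = 55.29 m²; P = b + 2y√(1+z²) = 5.34 + 2×4.66×1.72 = 21.37 m.
Hydraulic radius R = A/P = 55.29/21.37 = 2.587 m.
Manning's equation: Q = (1/n) A R^(2/3) S^(1/2) = (1/0.023) × 55.29 × 2.587^(2/3) × 0.0009597^(1/2) = 140 m³/s.

Q = 140 m³/s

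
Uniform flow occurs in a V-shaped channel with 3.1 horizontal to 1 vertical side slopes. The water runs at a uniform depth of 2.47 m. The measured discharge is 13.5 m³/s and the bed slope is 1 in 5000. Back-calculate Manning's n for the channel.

n = 0.0221

For a triangular section with side slope z = 3.1: A = zy² = 3.1×2.47² = 18.91 m²; P = 2y√(1+z²) = 2×2.47×3.257 = 16.09 m.
Hydraulic radius R = A/P = 18.91/16.09 = 1.175 m.
Rearranging Manning's equation: n = (1/Q) A R^(2/3) S^(1/2) = (1/13.5) × 18.91 × 1.175^(2/3) × √0.0002 = 0.0221.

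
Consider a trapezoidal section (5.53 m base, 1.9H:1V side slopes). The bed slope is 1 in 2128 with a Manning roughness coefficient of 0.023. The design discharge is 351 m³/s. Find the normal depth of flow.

y_n = 7.53 m

Manning's equation rearranged: A R^(2/3) = nQ / (1·√S) = 0.023 × 351 / (√0.0004699) = 372.4.
Try y = 6.48 m: A R^(2/3) = 264.8 — low.
Try y = 8.49 m: A R^(2/3) = 492.3 — high.
Try y = 7.53 m: A R^(2/3) = 372.9 — matches.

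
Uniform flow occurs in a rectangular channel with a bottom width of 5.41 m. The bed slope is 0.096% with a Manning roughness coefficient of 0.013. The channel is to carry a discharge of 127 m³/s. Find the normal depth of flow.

y_n = 6.41 m

Manning's equation rearranged: A R^(2/3) = nQ / (1·√S) = 0.013 × 127 / (√0.00096) = 53.29.
At y = 7.28 m: A R^(2/3) = 61.94 — high.
At y = 4.88 m: A R^(2/3) = 38.2 — low.
At y = 6.41 m: A R^(2/3) = 53.24 — close enough.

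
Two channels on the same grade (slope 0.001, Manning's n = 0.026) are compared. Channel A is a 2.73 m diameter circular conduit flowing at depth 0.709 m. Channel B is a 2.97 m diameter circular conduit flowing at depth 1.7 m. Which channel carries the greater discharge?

channel B

Channel A: For a circular section of diameter D = 2.73 m at depth y = 0.709 m, the central angle is θ = 2 arccos(1 − 2y/D) = 2.139 rad. Then A = (D²/8)(θ − sin θ) = 1.207 m² and P = Dθ/2 = 2.92 m. Hydraulic radius R = A/P = 1.207/2.92 = 0.4135 m. Q_A = (1/0.026)·1.207·0.4135^(2/3)·√0.001 = 0.8151 m³/s.
Channel B: For a circular section of diameter D = 2.97 m at depth y = 1.7 m, the central angle is θ = 2 arccos(1 − 2y/D) = 3.432 rad. Then A = (D²/8)(θ − sin θ) = 4.1 m² and P = Dθ/2 = 5.097 m. Hydraulic radius R = A/P = 4.1/5.097 = 0.8045 m. Q_B = (1/0.026)·4.1·0.8045^(2/3)·√0.001 = 4.314 m³/s.
Q_A = 0.8151 m³/s vs Q_B = 4.314 m³/s, so channel B carries more.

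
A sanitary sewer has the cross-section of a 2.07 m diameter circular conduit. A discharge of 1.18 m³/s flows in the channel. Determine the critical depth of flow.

At critical depth, Q² T / (g A³) = 1, i.e. A³/T = Q²/g = 1.18²/9.81 = 0.1419.
Trying y = 0.593 m: A³/T = 0.2698 — too large.
Trying y = 0.393 m: A³/T = 0.05417 — too small.
Trying y = 0.503 m: A³/T = 0.1422 — close enough.

y_c = 0.503 m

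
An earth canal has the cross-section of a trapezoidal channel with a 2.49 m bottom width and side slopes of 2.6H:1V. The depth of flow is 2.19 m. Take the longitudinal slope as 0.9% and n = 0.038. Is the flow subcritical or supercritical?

With bottom width b = 2.49 m and side slope z = 2.6: A = (b + zy)y = (2.49 + 2.6×2.19)×2.19 = 17.92 m²; P = b + 2y√(1+z²) = 2.49 + 2×2.19×2.786 = 14.69 m.
Hydraulic radius R = A/P = 17.92/14.69 = 1.22 m.
V = (1/n) R^(2/3) √S = (1/0.038) × 1.22^(2/3) × √0.009 = 2.85 m/s. Hydraulic depth D_h = A/T = 17.92/13.88 = 1.291 m.
Froude number Fr = V/√(g·D_h) = 2.85/√(9.81×1.291) = 0.801, which is less than 1, so the flow is subcritical.

subcritical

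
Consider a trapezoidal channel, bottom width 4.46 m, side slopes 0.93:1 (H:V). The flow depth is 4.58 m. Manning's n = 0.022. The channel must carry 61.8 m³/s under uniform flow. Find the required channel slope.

With bottom width b = 4.46 m and side slope z = 0.93: A = (b + zy)y = (4.46 + 0.93×4.58)×4.58 = 39.93 m²; P = b + 2y√(1+z²) = 4.46 + 2×4.58×1.366 = 16.97 m.
Hydraulic radius R = A/P = 39.93/16.97 = 2.353 m.
From Manning's equation, S = [nQ / (1 A R^(2/3))]² = [0.022 × 61.8 / (1 × 39.93 × 2.353^(2/3))]² = 0.00037.

S = 0.00037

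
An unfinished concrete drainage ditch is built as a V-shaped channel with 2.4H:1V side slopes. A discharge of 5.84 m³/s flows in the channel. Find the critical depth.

y_c = 1.04 m

At critical depth, Q² T / (g A³) = 1, i.e. A³/T = Q²/g = 5.84²/9.81 = 3.477.
Trying y = 0.818 m: A³/T = 1.055 — too small.
Trying y = 1.15 m: A³/T = 5.793 — too large.
Trying y = 1.04 m: A³/T = 3.504 — ≈ 3.477.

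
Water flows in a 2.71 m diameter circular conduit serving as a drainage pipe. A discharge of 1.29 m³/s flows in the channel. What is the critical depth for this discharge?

At critical depth, Q² T / (g A³) = 1, i.e. A³/T = Q²/g = 1.29²/9.81 = 0.1696.
Trying y = 0.345 m: A³/T = 0.04321 — short.
Trying y = 0.597 m: A³/T = 0.3729 — over.
Trying y = 0.488 m: A³/T = 0.1693 — matches.

y_c = 0.488 m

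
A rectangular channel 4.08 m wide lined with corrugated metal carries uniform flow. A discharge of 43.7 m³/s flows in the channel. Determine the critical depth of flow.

y_c = 2.27 m

For a rectangular channel, critical depth y_c = (q²/g)^(1/3) where q = Q/b = 43.7/4.08 = 10.71 m²/s.
So y_c = (10.71²/9.81)^(1/3) = 2.27 m.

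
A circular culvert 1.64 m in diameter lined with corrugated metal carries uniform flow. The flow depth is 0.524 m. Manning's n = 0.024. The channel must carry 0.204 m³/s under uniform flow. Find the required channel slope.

For a circular section of diameter D = 1.64 m at depth y = 0.524 m, the central angle is θ = 2 arccos(1 − 2y/D) = 2.403 rad. Then A = (D²/8)(θ − sin θ) = 0.5815 m² and P = Dθ/2 = 1.97 m.
Hydraulic radius R = A/P = 0.5815/1.97 = 0.2951 m.
From Manning's equation, S = [nQ / (1 A R^(2/3))]² = [0.024 × 0.204 / (1 × 0.5815 × 0.2951^(2/3))]² = 0.000361.

S = 0.000361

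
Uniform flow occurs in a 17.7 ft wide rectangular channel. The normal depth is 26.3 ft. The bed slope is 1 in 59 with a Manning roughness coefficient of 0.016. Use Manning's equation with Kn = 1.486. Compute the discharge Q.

Q = 19800 ft³/s

Flow area A = b·y = 17.7 × 26.3 = 465.5 ft². Wetted perimeter P = b + 2y = 17.7 + 2×26.3 = 70.3 ft.
Hydraulic radius R = A/P = 465.5/70.3 = 6.622 ft.
Manning's equation: Q = (1.486/n) A R^(2/3) S^(1/2) = (1.486/0.016) × 465.5 × 6.622^(2/3) × 0.01695^(1/2) = 19800 ft³/s.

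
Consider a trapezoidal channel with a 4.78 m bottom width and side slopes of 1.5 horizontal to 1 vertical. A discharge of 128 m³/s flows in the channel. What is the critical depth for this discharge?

At critical depth, Q² T / (g A³) = 1, i.e. A³/T = Q²/g = 128²/9.81 = 1670.
Trying y = 3.42 m: A³/T = 2589 — over.
Trying y = 2.09 m: A³/T = 409.7 — short.
Trying y = 3.05 m: A³/T = 1668 — matches.

y_c = 3.05 m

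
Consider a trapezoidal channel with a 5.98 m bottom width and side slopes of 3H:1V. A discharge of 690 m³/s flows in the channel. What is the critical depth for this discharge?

At critical depth, Q² T / (g A³) = 1, i.e. A³/T = Q²/g = 690²/9.81 = 48530.
At y = 7.02 m: A³/T = 142200 — high.
At y = 5.5 m: A³/T = 48490 — ≈ 48530.

y_c = 5.5 m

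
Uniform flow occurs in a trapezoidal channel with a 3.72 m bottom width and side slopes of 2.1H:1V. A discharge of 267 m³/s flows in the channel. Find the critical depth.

At critical depth, Q² T / (g A³) = 1, i.e. A³/T = Q²/g = 267²/9.81 = 7267.
At y = 3.24 m: A³/T = 2288 — too small.
At y = 5.09 m: A³/T = 15720 — too large.
At y = 4.26 m: A³/T = 7269 — ≈ 7267.

y_c = 4.26 m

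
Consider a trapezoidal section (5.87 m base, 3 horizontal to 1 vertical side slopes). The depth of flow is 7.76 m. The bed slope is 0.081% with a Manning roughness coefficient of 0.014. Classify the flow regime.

With bottom width b = 5.87 m and side slope z = 3: A = (b + zy)y = (5.87 + 3×7.76)×7.76 = 226.2 m²; P = b + 2y√(1+z²) = 5.87 + 2×7.76×3.162 = 54.95 m.
Hydraulic radius R = A/P = 226.2/54.95 = 4.117 m.
V = (1/n) R^(2/3) √S = (1/0.014) × 4.117^(2/3) × √0.00081 = 5.222 m/s. Hydraulic depth D_h = A/T = 226.2/52.43 = 4.314 m.
Froude number Fr = V/√(g·D_h) = 5.222/√(9.81×4.314) = 0.803, which is less than 1, so the flow is subcritical.

subcritical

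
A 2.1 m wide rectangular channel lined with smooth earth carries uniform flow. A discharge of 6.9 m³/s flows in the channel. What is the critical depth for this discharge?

y_c = 1.03 m

For a rectangular channel, critical depth y_c = (q²/g)^(1/3) where q = Q/b = 6.9/2.1 = 3.286 m²/s.
So y_c = (3.286²/9.81)^(1/3) = 1.03 m.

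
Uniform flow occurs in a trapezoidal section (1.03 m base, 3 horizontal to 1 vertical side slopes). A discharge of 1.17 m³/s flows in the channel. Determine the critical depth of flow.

y_c = 0.361 m

At critical depth, Q² T / (g A³) = 1, i.e. A³/T = Q²/g = 1.17²/9.81 = 0.1395.
At y = 0.417 m: A³/T = 0.2436 — too large.
At y = 0.28 m: A³/T = 0.05297 — too small.
At y = 0.361 m: A³/T = 0.1389 — close enough.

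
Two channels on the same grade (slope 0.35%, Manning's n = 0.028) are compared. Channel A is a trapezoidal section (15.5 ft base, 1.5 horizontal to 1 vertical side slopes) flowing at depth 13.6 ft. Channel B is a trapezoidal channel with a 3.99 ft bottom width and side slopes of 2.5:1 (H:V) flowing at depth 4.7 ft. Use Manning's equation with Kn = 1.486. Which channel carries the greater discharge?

Channel A: With bottom width b = 15.5 ft and side slope z = 1.5: A = (b + zy)y = (15.5 + 1.5×13.6)×13.6 = 488.2 ft²; P = b + 2y√(1+z²) = 15.5 + 2×13.6×1.803 = 64.54 ft. Hydraulic radius R = A/P = 488.2/64.54 = 7.565 ft. Q_A = (1.486/0.028)·488.2·7.565^(2/3)·√0.0035 = 5908 ft³/s.
Channel B: With bottom width b = 3.99 ft and side slope z = 2.5: A = (b + zy)y = (3.99 + 2.5×4.7)×4.7 = 73.98 ft²; P = b + 2y√(1+z²) = 3.99 + 2×4.7×2.693 = 29.3 ft. Hydraulic radius R = A/P = 73.98/29.3 = 2.525 ft. Q_B = (1.486/0.028)·73.98·2.525^(2/3)·√0.0035 = 430.7 ft³/s.
Q_A = 5908 ft³/s vs Q_B = 430.7 ft³/s, so channel A carries more.

channel A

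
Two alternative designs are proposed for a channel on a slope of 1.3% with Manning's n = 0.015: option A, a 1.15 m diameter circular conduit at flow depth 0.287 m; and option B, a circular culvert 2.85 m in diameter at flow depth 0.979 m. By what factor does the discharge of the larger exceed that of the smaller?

20.9

Channel A: For a circular section of diameter D = 1.15 m at depth y = 0.287 m, the central angle is θ = 2 arccos(1 − 2y/D) = 2.092 rad. Then A = (D²/8)(θ − sin θ) = 0.2026 m² and P = Dθ/2 = 1.203 m. Hydraulic radius R = A/P = 0.2026/1.203 = 0.1684 m. Q_A = (1/0.015)·0.2026·0.1684^(2/3)·√0.013 = 0.4695 m³/s.
Channel B: For a circular section of diameter D = 2.85 m at depth y = 0.979 m, the central angle is θ = 2 arccos(1 − 2y/D) = 2.505 rad. Then A = (D²/8)(θ − sin θ) = 1.94 m² and P = Dθ/2 = 3.57 m. Hydraulic radius R = A/P = 1.94/3.57 = 0.5434 m. Q_B = (1/0.015)·1.94·0.5434^(2/3)·√0.013 = 9.818 m³/s.
The larger discharge is 9.818 m³/s and the smaller is 0.4695 m³/s; the ratio is 20.9.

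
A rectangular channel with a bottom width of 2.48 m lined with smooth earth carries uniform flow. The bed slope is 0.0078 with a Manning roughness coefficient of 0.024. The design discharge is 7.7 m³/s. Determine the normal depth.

Manning's equation rearranged: A R^(2/3) = nQ / (1·√S) = 0.024 × 7.7 / (√0.0078) = 2.092.
Try y = 1.45 m: A R^(2/3) = 2.749 — high.
Try y = 1.04 m: A R^(2/3) = 1.764 — low.
Try y = 1.18 m: A R^(2/3) = 2.092 — close enough.

y_n = 1.18 m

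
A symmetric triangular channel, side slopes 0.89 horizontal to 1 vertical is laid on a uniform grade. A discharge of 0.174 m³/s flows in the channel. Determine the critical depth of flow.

At critical depth, Q² T / (g A³) = 1, i.e. A³/T = Q²/g = 0.174²/9.81 = 0.003086.
Trying y = 0.334 m: A³/T = 0.001646 — too small.
Trying y = 0.482 m: A³/T = 0.0103 — too large.
Trying y = 0.379 m: A³/T = 0.003097 — ≈ 0.003086.

y_c = 0.379 m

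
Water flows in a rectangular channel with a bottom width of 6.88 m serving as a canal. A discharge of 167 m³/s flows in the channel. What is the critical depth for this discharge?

For a rectangular channel, critical depth y_c = (q²/g)^(1/3) where q = Q/b = 167/6.88 = 24.27 m²/s.
So y_c = (24.27²/9.81)^(1/3) = 3.92 m.

y_c = 3.92 m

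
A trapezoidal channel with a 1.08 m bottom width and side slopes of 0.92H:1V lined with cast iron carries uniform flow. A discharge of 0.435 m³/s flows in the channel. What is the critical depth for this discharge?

y_c = 0.237 m

At critical depth, Q² T / (g A³) = 1, i.e. A³/T = Q²/g = 0.435²/9.81 = 0.01929.
Try y = 0.27 m: A³/T = 0.02926 — high.
Try y = 0.237 m: A³/T = 0.0192 — ≈ 0.01929.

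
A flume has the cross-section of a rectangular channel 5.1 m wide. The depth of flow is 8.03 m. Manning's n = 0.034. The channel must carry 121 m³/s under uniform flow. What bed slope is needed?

Flow area A = b·y = 5.1 × 8.03 = 40.95 m². Wetted perimeter P = b + 2y = 5.1 + 2×8.03 = 21.16 m.
Hydraulic radius R = A/P = 40.95/21.16 = 1.935 m.
From Manning's equation, S = [nQ / (1 A R^(2/3))]² = [0.034 × 121 / (1 × 40.95 × 1.935^(2/3))]² = 0.00418.

S = 0.00418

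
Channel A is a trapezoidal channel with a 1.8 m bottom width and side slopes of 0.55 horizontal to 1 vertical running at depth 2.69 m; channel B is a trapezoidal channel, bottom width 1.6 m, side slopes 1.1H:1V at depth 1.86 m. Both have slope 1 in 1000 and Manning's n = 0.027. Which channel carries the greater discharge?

channel A

Channel A: With bottom width b = 1.8 m and side slope z = 0.55: A = (b + zy)y = (1.8 + 0.55×2.69)×2.69 = 8.822 m²; P = b + 2y√(1+z²) = 1.8 + 2×2.69×1.141 = 7.94 m. Hydraulic radius R = A/P = 8.822/7.94 = 1.111 m. Q_A = (1/0.027)·8.822·1.111^(2/3)·√0.001 = 11.08 m³/s.
Channel B: With bottom width b = 1.6 m and side slope z = 1.1: A = (b + zy)y = (1.6 + 1.1×1.86)×1.86 = 6.782 m²; P = b + 2y√(1+z²) = 1.6 + 2×1.86×1.487 = 7.13 m. Hydraulic radius R = A/P = 6.782/7.13 = 0.9511 m. Q_B = (1/0.027)·6.782·0.9511^(2/3)·√0.001 = 7.682 m³/s.
Q_A = 11.08 m³/s vs Q_B = 7.682 m³/s, so channel A carries more.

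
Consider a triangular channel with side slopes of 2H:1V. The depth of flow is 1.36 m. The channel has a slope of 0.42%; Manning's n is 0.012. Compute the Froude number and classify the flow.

supercritical

For a triangular section with side slope z = 2: A = zy² = 2×1.36² = 3.699 m²; P = 2y√(1+z²) = 2×1.36×2.236 = 6.082 m.
Hydraulic radius R = A/P = 3.699/6.082 = 0.6082 m.
V = (1/n) R^(2/3) √S = (1/0.012) × 0.6082^(2/3) × √0.0042 = 3.877 m/s. Hydraulic depth D_h = A/T = 3.699/5.44 = 0.68 m.
Froude number Fr = V/√(g·D_h) = 3.877/√(9.81×0.68) = 1.5, which is greater than 1, so the flow is supercritical.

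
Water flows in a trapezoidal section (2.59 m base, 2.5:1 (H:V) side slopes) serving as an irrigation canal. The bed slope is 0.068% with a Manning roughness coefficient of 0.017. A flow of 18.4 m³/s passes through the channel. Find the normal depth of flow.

Manning's equation rearranged: A R^(2/3) = nQ / (1·√S) = 0.017 × 18.4 / (√0.00068) = 12.
Trying y = 1.94 m: A R^(2/3) = 15.45 — high.
Trying y = 1.44 m: A R^(2/3) = 8.071 — low.
Trying y = 1.73 m: A R^(2/3) = 12 — ≈ 12.

y_n = 1.73 m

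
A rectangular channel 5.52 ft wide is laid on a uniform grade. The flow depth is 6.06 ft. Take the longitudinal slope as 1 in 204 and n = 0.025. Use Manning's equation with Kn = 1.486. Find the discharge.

Flow area A = b·y = 5.52 × 6.06 = 33.45 ft². Wetted perimeter P = b + 2y = 5.52 + 2×6.06 = 17.64 ft.
Hydraulic radius R = A/P = 33.45/17.64 = 1.896 ft.
Manning's equation: Q = (1.486/n) A R^(2/3) S^(1/2) = (1.486/0.025) × 33.45 × 1.896^(2/3) × 0.004902^(1/2) = 213 ft³/s.

Q = 213 ft³/s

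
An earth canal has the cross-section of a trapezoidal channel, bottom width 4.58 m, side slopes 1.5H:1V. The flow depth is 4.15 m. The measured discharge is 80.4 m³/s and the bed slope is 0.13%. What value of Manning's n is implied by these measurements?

With bottom width b = 4.58 m and side slope z = 1.5: A = (b + zy)y = (4.58 + 1.5×4.15)×4.15 = 44.84 m²; P = b + 2y√(1+z²) = 4.58 + 2×4.15×1.803 = 19.54 m.
Hydraulic radius R = A/P = 44.84/19.54 = 2.294 m.
Rearranging Manning's equation: n = (1/Q) A R^(2/3) S^(1/2) = (1/80.4) × 44.84 × 2.294^(2/3) × √0.0013 = 0.035.

n = 0.035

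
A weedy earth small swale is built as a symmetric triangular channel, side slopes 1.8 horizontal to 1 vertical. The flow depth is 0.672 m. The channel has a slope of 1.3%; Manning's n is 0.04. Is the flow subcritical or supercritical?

For a triangular section with side slope z = 1.8: A = zy² = 1.8×0.672² = 0.8129 m²; P = 2y√(1+z²) = 2×0.672×2.059 = 2.767 m.
Hydraulic radius R = A/P = 0.8129/2.767 = 0.2937 m.
V = (1/n) R^(2/3) √S = (1/0.04) × 0.2937^(2/3) × √0.013 = 1.259 m/s. Hydraulic depth D_h = A/T = 0.8129/2.419 = 0.336 m.
Froude number Fr = V/√(g·D_h) = 1.259/√(9.81×0.336) = 0.694, which is less than 1, so the flow is subcritical.

subcritical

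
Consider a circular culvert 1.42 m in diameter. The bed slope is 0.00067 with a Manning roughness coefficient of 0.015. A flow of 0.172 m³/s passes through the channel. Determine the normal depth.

y_n = 0.34 m

Manning's equation rearranged: A R^(2/3) = nQ / (1·√S) = 0.015 × 0.172 / (√0.00067) = 0.09967.
At y = 0.409 m: A R^(2/3) = 0.1437 — over.
At y = 0.282 m: A R^(2/3) = 0.06854 — short.
At y = 0.34 m: A R^(2/3) = 0.09982 — matches.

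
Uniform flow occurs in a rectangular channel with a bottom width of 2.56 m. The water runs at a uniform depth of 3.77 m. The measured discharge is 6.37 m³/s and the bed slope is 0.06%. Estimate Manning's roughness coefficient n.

n = 0.036

Flow area A = b·y = 2.56 × 3.77 = 9.651 m². Wetted perimeter P = b + 2y = 2.56 + 2×3.77 = 10.1 m.
Hydraulic radius R = A/P = 9.651/10.1 = 0.9556 m.
Rearranging Manning's equation: n = (1/Q) A R^(2/3) S^(1/2) = (1/6.37) × 9.651 × 0.9556^(2/3) × √0.0006 = 0.036.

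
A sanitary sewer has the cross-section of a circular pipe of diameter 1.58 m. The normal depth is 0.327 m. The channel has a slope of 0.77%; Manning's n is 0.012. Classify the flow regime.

For a circular section of diameter D = 1.58 m at depth y = 0.327 m, the central angle is θ = 2 arccos(1 − 2y/D) = 1.889 rad. Then A = (D²/8)(θ − sin θ) = 0.2932 m² and P = Dθ/2 = 1.492 m.
Hydraulic radius R = A/P = 0.2932/1.492 = 0.1964 m.
V = (1/n) R^(2/3) √S = (1/0.012) × 0.1964^(2/3) × √0.0077 = 2.471 m/s. Hydraulic depth D_h = A/T = 0.2932/1.28 = 0.229 m.
Froude number Fr = V/√(g·D_h) = 2.471/√(9.81×0.229) = 1.65, which is greater than 1, so the flow is supercritical.

supercritical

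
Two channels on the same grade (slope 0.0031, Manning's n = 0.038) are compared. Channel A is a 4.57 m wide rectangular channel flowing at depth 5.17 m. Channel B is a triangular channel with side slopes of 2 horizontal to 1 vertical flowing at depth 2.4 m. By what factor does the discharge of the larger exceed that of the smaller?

Channel A: Flow area A = b·y = 4.57 × 5.17 = 23.63 m². Wetted perimeter P = b + 2y = 4.57 + 2×5.17 = 14.91 m. Hydraulic radius R = A/P = 23.63/14.91 = 1.585 m. Q_A = (1/0.038)·23.63·1.585^(2/3)·√0.0031 = 47.05 m³/s.
Channel B: For a triangular section with side slope z = 2: A = zy² = 2×2.4² = 11.52 m²; P = 2y√(1+z²) = 2×2.4×2.236 = 10.73 m. Hydraulic radius R = A/P = 11.52/10.73 = 1.073 m. Q_B = (1/0.038)·11.52·1.073^(2/3)·√0.0031 = 17.69 m³/s.
The larger discharge is 47.05 m³/s and the smaller is 17.69 m³/s; the ratio is 2.66.

2.66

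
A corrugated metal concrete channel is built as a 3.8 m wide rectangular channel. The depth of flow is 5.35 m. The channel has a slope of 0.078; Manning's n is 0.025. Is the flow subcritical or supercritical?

Flow area A = b·y = 3.8 × 5.35 = 20.33 m². Wetted perimeter P = b + 2y = 3.8 + 2×5.35 = 14.5 m.
Hydraulic radius R = A/P = 20.33/14.5 = 1.402 m.
V = (1/n) R^(2/3) √S = (1/0.025) × 1.402^(2/3) × √0.078 = 13.99 m/s. Hydraulic depth D_h = A/T = 20.33/3.8 = 5.35 m.
Froude number Fr = V/√(g·D_h) = 13.99/√(9.81×5.35) = 1.93, which is greater than 1, so the flow is supercritical.

supercritical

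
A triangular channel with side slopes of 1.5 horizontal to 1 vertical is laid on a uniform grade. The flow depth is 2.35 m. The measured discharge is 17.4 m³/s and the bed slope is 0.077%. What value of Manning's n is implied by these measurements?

n = 0.013

For a triangular section with side slope z = 1.5: A = zy² = 1.5×2.35² = 8.284 m²; P = 2y√(1+z²) = 2×2.35×1.803 = 8.473 m.
Hydraulic radius R = A/P = 8.284/8.473 = 0.9777 m.
Rearranging Manning's equation: n = (1/Q) A R^(2/3) S^(1/2) = (1/17.4) × 8.284 × 0.9777^(2/3) × √0.00077 = 0.013.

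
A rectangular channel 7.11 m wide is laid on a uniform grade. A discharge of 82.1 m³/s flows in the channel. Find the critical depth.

For a rectangular channel, critical depth y_c = (q²/g)^(1/3) where q = Q/b = 82.1/7.11 = 11.55 m²/s.
So y_c = (11.55²/9.81)^(1/3) = 2.39 m.

y_c = 2.39 m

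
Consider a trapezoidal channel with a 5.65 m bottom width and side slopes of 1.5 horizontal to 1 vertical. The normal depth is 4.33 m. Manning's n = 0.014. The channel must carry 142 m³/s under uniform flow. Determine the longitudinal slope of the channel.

S = 0.000427

With bottom width b = 5.65 m and side slope z = 1.5: A = (b + zy)y = (5.65 + 1.5×4.33)×4.33 = 52.59 m²; P = b + 2y√(1+z²) = 5.65 + 2×4.33×1.803 = 21.26 m.
Hydraulic radius R = A/P = 52.59/21.26 = 2.473 m.
From Manning's equation, S = [nQ / (1 A R^(2/3))]² = [0.014 × 142 / (1 × 52.59 × 2.473^(2/3))]² = 0.000427.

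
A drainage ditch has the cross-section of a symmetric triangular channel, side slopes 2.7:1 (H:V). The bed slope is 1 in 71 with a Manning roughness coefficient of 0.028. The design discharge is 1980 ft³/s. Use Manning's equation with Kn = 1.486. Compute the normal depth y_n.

Manning's equation rearranged: A R^(2/3) = nQ / (1.486·√S) = 0.028 × 1980 / (1.486 × √0.01408) = 314.4.
Trying y = 5.51 ft: A R^(2/3) = 154.3 — short.
Trying y = 8.19 ft: A R^(2/3) = 444.1 — over.
Trying y = 7.19 ft: A R^(2/3) = 313.8 — matches.

y_n = 7.19 ft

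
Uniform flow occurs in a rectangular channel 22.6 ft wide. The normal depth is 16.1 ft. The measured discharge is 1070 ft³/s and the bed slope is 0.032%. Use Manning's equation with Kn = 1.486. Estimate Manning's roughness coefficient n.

n = 0.0319

Flow area A = b·y = 22.6 × 16.1 = 363.9 ft². Wetted perimeter P = b + 2y = 22.6 + 2×16.1 = 54.8 ft.
Hydraulic radius R = A/P = 363.9/54.8 = 6.64 ft.
Rearranging Manning's equation: n = (1.486/Q) A R^(2/3) S^(1/2) = (1.486/1070) × 363.9 × 6.64^(2/3) × √0.00032 = 0.0319.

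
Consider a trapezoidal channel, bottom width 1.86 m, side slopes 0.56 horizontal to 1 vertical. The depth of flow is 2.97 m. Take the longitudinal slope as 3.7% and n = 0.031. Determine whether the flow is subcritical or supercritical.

With bottom width b = 1.86 m and side slope z = 0.56: A = (b + zy)y = (1.86 + 0.56×2.97)×2.97 = 10.46 m²; P = b + 2y√(1+z²) = 1.86 + 2×2.97×1.146 = 8.668 m.
Hydraulic radius R = A/P = 10.46/8.668 = 1.207 m.
V = (1/n) R^(2/3) √S = (1/0.031) × 1.207^(2/3) × √0.037 = 7.035 m/s. Hydraulic depth D_h = A/T = 10.46/5.186 = 2.018 m.
Froude number Fr = V/√(g·D_h) = 7.035/√(9.81×2.018) = 1.58, which is greater than 1, so the flow is supercritical.

supercritical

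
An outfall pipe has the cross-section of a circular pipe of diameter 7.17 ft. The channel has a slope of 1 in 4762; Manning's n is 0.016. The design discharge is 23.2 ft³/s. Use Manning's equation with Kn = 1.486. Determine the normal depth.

y_n = 2.64 ft

Manning's equation rearranged: A R^(2/3) = nQ / (1.486·√S) = 0.016 × 23.2 / (1.486 × √0.00021) = 17.24.
At y = 1.96 ft: A R^(2/3) = 9.734 — low.
At y = 2.91 ft: A R^(2/3) = 20.62 — high.
At y = 2.64 ft: A R^(2/3) = 17.23 — close enough.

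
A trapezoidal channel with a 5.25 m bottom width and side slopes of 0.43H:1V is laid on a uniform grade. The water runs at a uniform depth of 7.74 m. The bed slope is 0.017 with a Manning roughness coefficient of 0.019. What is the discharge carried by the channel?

With bottom width b = 5.25 m and side slope z = 0.43: A = (b + zy)y = (5.25 + 0.43×7.74)×7.74 = 66.4 m²; P = b + 2y√(1+z²) = 5.25 + 2×7.74×1.089 = 22.1 m.
Hydraulic radius R = A/P = 66.4/22.1 = 3.004 m.
Manning's equation: Q = (1/n) A R^(2/3) S^(1/2) = (1/0.019) × 66.4 × 3.004^(2/3) × 0.017^(1/2) = 949 m³/s.

Q = 949 m³/s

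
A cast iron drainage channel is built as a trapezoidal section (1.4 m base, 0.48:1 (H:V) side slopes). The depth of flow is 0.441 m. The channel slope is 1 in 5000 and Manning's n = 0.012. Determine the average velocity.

V = 0.527 m/s

With bottom width b = 1.4 m and side slope z = 0.48: A = (b + zy)y = (1.4 + 0.48×0.441)×0.441 = 0.7108 m²; P = b + 2y√(1+z²) = 1.4 + 2×0.441×1.109 = 2.378 m.
Hydraulic radius R = A/P = 0.7108/2.378 = 0.2988 m.
From Manning's equation, V = (1/n) R^(2/3) S^(1/2) = (1/0.012) × 0.2988^(2/3) × 0.0002^(1/2) = 0.527 m/s.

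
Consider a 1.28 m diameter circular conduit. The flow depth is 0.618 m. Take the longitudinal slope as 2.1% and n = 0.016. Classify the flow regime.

supercritical

For a circular section of diameter D = 1.28 m at depth y = 0.618 m, the central angle is θ = 2 arccos(1 − 2y/D) = 3.073 rad. Then A = (D²/8)(θ − sin θ) = 0.6152 m² and P = Dθ/2 = 1.967 m.
Hydraulic radius R = A/P = 0.6152/1.967 = 0.3128 m.
V = (1/n) R^(2/3) √S = (1/0.016) × 0.3128^(2/3) × √0.021 = 4.174 m/s. Hydraulic depth D_h = A/T = 0.6152/1.279 = 0.4809 m.
Froude number Fr = V/√(g·D_h) = 4.174/√(9.81×0.4809) = 1.92, which is greater than 1, so the flow is supercritical.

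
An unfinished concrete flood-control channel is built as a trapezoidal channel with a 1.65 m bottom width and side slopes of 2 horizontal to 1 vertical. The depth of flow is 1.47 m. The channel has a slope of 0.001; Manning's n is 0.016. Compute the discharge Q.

Q = 11.7 m³/s

With bottom width b = 1.65 m and side slope z = 2: A = (b + zy)y = (1.65 + 2×1.47)×1.47 = 6.747 m²; P = b + 2y√(1+z²) = 1.65 + 2×1.47×2.236 = 8.224 m.
Hydraulic radius R = A/P = 6.747/8.224 = 0.8204 m.
Manning's equation: Q = (1/n) A R^(2/3) S^(1/2) = (1/0.016) × 6.747 × 0.8204^(2/3) × 0.001^(1/2) = 11.7 m³/s.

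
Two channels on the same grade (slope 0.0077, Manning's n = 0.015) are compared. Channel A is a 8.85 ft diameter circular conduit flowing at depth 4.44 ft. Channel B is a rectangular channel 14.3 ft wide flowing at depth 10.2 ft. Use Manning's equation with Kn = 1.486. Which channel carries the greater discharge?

Channel A: For a circular section of diameter D = 8.85 ft at depth y = 4.44 ft, the central angle is θ = 2 arccos(1 − 2y/D) = 3.148 rad. Then A = (D²/8)(θ − sin θ) = 30.89 ft² and P = Dθ/2 = 13.93 ft. Hydraulic radius R = A/P = 30.89/13.93 = 2.217 ft. Q_A = (1.486/0.015)·30.89·2.217^(2/3)·√0.0077 = 456.6 ft³/s.
Channel B: Flow area A = b·y = 14.3 × 10.2 = 145.9 ft². Wetted perimeter P = b + 2y = 14.3 + 2×10.2 = 34.7 ft. Hydraulic radius R = A/P = 145.9/34.7 = 4.203 ft. Q_B = (1.486/0.015)·145.9·4.203^(2/3)·√0.0077 = 3303 ft³/s.
Q_A = 456.6 ft³/s vs Q_B = 3303 ft³/s, so channel B carries more.

channel B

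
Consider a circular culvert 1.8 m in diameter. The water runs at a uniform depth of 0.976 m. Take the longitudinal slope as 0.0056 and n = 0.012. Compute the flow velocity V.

V = 3.79 m/s

For a circular section of diameter D = 1.8 m at depth y = 0.976 m, the central angle is θ = 2 arccos(1 − 2y/D) = 3.311 rad. Then A = (D²/8)(θ − sin θ) = 1.409 m² and P = Dθ/2 = 2.98 m.
Hydraulic radius R = A/P = 1.409/2.98 = 0.4729 m.
From Manning's equation, V = (1/n) R^(2/3) S^(1/2) = (1/0.012) × 0.4729^(2/3) × 0.0056^(1/2) = 3.79 m/s.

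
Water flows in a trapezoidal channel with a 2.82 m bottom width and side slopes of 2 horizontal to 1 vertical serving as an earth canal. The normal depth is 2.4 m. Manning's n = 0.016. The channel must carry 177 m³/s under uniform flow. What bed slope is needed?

With bottom width b = 2.82 m and side slope z = 2: A = (b + zy)y = (2.82 + 2×2.4)×2.4 = 18.29 m²; P = b + 2y√(1+z²) = 2.82 + 2×2.4×2.236 = 13.55 m.
Hydraulic radius R = A/P = 18.29/13.55 = 1.349 m.
From Manning's equation, S = [nQ / (1 A R^(2/3))]² = [0.016 × 177 / (1 × 18.29 × 1.349^(2/3))]² = 0.0161.

S = 0.0161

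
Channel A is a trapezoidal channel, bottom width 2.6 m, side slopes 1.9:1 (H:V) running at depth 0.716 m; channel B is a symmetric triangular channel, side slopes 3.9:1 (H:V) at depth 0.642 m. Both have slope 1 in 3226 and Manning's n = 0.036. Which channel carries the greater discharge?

Channel A: With bottom width b = 2.6 m and side slope z = 1.9: A = (b + zy)y = (2.6 + 1.9×0.716)×0.716 = 2.836 m²; P = b + 2y√(1+z²) = 2.6 + 2×0.716×2.147 = 5.675 m. Hydraulic radius R = A/P = 2.836/5.675 = 0.4997 m. Q_A = (1/0.036)·2.836·0.4997^(2/3)·√0.00031 = 0.8733 m³/s.
Channel B: For a triangular section with side slope z = 3.9: A = zy² = 3.9×0.642² = 1.607 m²; P = 2y√(1+z²) = 2×0.642×4.026 = 5.17 m. Hydraulic radius R = A/P = 1.607/5.17 = 0.3109 m. Q_B = (1/0.036)·1.607·0.3109^(2/3)·√0.00031 = 0.3608 m³/s.
Q_A = 0.8733 m³/s vs Q_B = 0.3608 m³/s, so channel A carries more.

channel A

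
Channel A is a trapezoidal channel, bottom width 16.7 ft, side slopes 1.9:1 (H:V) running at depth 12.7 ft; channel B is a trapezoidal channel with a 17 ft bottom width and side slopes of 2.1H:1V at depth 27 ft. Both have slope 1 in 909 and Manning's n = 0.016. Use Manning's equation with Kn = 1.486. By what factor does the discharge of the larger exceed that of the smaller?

Channel A: With bottom width b = 16.7 ft and side slope z = 1.9: A = (b + zy)y = (16.7 + 1.9×12.7)×12.7 = 518.5 ft²; P = b + 2y√(1+z²) = 16.7 + 2×12.7×2.147 = 71.24 ft. Hydraulic radius R = A/P = 518.5/71.24 = 7.279 ft. Q_A = (1.486/0.016)·518.5·7.279^(2/3)·√0.0011 = 6000 ft³/s.
Channel B: With bottom width b = 17 ft and side slope z = 2.1: A = (b + zy)y = (17 + 2.1×27)×27 = 1990 ft²; P = b + 2y√(1+z²) = 17 + 2×27×2.326 = 142.6 ft. Hydraulic radius R = A/P = 1990/142.6 = 13.95 ft. Q_B = (1.486/0.016)·1990·13.95^(2/3)·√0.0011 = 35530 ft³/s.
The larger discharge is 35530 ft³/s and the smaller is 6000 ft³/s; the ratio is 5.92.

5.92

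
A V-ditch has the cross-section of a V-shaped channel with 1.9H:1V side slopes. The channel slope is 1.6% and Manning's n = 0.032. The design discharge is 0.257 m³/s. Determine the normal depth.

y_n = 0.346 m

Manning's equation rearranged: A R^(2/3) = nQ / (1·√S) = 0.032 × 0.257 / (√0.016) = 0.06502.
At y = 0.396 m: A R^(2/3) = 0.09329 — over.
At y = 0.284 m: A R^(2/3) = 0.03845 — short.
At y = 0.346 m: A R^(2/3) = 0.06509 — ≈ 0.06502.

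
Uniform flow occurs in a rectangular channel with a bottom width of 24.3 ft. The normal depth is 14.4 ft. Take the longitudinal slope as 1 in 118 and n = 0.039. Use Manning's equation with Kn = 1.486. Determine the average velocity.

Flow area A = b·y = 24.3 × 14.4 = 349.9 ft². Wetted perimeter P = b + 2y = 24.3 + 2×14.4 = 53.1 ft.
Hydraulic radius R = A/P = 349.9/53.1 = 6.59 ft.
From Manning's equation, V = (1.486/n) R^(2/3) S^(1/2) = (1.486/0.039) × 6.59^(2/3) × 0.008475^(1/2) = 12.3 ft/s.

V = 12.3 ft/s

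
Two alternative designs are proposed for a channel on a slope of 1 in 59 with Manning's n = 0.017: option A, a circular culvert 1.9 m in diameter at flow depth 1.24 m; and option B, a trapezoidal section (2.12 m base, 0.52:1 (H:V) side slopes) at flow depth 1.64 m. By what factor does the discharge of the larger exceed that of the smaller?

3.3

Channel A: For a circular section of diameter D = 1.9 m at depth y = 1.24 m, the central angle is θ = 2 arccos(1 − 2y/D) = 3.762 rad. Then A = (D²/8)(θ − sin θ) = 1.96 m² and P = Dθ/2 = 3.574 m. Hydraulic radius R = A/P = 1.96/3.574 = 0.5484 m. Q_A = (1/0.017)·1.96·0.5484^(2/3)·√0.01695 = 10.06 m³/s.
Channel B: With bottom width b = 2.12 m and side slope z = 0.52: A = (b + zy)y = (2.12 + 0.52×1.64)×1.64 = 4.875 m²; P = b + 2y√(1+z²) = 2.12 + 2×1.64×1.127 = 5.817 m. Hydraulic radius R = A/P = 4.875/5.817 = 0.8381 m. Q_B = (1/0.017)·4.875·0.8381^(2/3)·√0.01695 = 33.19 m³/s.
The larger discharge is 33.19 m³/s and the smaller is 10.06 m³/s; the ratio is 3.3.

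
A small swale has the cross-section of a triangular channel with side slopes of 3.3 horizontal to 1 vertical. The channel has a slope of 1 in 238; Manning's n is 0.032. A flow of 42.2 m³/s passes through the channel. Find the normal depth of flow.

y_n = 2.4 m

Manning's equation rearranged: A R^(2/3) = nQ / (1·√S) = 0.032 × 42.2 / (√0.004202) = 20.83.
Trying y = 1.72 m: A R^(2/3) = 8.574 — too small.
Trying y = 2.98 m: A R^(2/3) = 37.13 — too large.
Trying y = 2.4 m: A R^(2/3) = 20.85 — ≈ 20.83.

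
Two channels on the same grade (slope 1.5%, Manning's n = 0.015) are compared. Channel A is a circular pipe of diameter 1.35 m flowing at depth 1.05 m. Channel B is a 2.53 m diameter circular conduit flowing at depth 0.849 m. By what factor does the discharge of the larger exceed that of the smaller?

1.36

Channel A: For a circular section of diameter D = 1.35 m at depth y = 1.05 m, the central angle is θ = 2 arccos(1 − 2y/D) = 4.32 rad. Then A = (D²/8)(θ − sin θ) = 1.195 m² and P = Dθ/2 = 2.916 m. Hydraulic radius R = A/P = 1.195/2.916 = 0.4097 m. Q_A = (1/0.015)·1.195·0.4097^(2/3)·√0.015 = 5.38 m³/s.
Channel B: For a circular section of diameter D = 2.53 m at depth y = 0.849 m, the central angle is θ = 2 arccos(1 − 2y/D) = 2.471 rad. Then A = (D²/8)(θ − sin θ) = 1.48 m² and P = Dθ/2 = 3.126 m. Hydraulic radius R = A/P = 1.48/3.126 = 0.4735 m. Q_B = (1/0.015)·1.48·0.4735^(2/3)·√0.015 = 7.344 m³/s.
The larger discharge is 7.344 m³/s and the smaller is 5.38 m³/s; the ratio is 1.36.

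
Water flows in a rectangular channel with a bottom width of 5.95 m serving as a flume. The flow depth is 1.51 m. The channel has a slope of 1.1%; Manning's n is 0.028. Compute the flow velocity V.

Flow area A = b·y = 5.95 × 1.51 = 8.985 m². Wetted perimeter P = b + 2y = 5.95 + 2×1.51 = 8.97 m.
Hydraulic radius R = A/P = 8.985/8.97 = 1.002 m.
From Manning's equation, V = (1/n) R^(2/3) S^(1/2) = (1/0.028) × 1.002^(2/3) × 0.011^(1/2) = 3.75 m/s.

V = 3.75 m/s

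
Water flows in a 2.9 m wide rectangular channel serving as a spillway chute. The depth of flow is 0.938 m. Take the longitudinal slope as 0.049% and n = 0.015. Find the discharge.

Q = 2.76 m³/s

Flow area A = b·y = 2.9 × 0.938 = 2.72 m². Wetted perimeter P = b + 2y = 2.9 + 2×0.938 = 4.776 m.
Hydraulic radius R = A/P = 2.72/4.776 = 0.5696 m.
Manning's equation: Q = (1/n) A R^(2/3) S^(1/2) = (1/0.015) × 2.72 × 0.5696^(2/3) × 0.00049^(1/2) = 2.76 m³/s.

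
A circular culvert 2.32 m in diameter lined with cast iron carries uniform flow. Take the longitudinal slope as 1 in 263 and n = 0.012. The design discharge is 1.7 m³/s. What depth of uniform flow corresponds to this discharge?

y_n = 0.526 m

Manning's equation rearranged: A R^(2/3) = nQ / (1·√S) = 0.012 × 1.7 / (√0.003802) = 0.3308.
At y = 0.41 m: A R^(2/3) = 0.2002 — too small.
At y = 0.526 m: A R^(2/3) = 0.3315 — ≈ 0.3308.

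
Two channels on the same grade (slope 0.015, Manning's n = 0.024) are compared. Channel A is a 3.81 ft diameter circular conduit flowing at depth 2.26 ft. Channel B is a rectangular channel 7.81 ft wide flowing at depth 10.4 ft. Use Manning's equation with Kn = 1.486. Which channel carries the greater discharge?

channel B

Channel A: For a circular section of diameter D = 3.81 ft at depth y = 2.26 ft, the central angle is θ = 2 arccos(1 − 2y/D) = 3.516 rad. Then A = (D²/8)(θ − sin θ) = 7.045 ft² and P = Dθ/2 = 6.699 ft. Hydraulic radius R = A/P = 7.045/6.699 = 1.052 ft. Q_A = (1.486/0.024)·7.045·1.052^(2/3)·√0.015 = 55.25 ft³/s.
Channel B: Flow area A = b·y = 7.81 × 10.4 = 81.22 ft². Wetted perimeter P = b + 2y = 7.81 + 2×10.4 = 28.61 ft. Hydraulic radius R = A/P = 81.22/28.61 = 2.839 ft. Q_B = (1.486/0.024)·81.22·2.839^(2/3)·√0.015 = 1235 ft³/s.
Q_A = 55.25 ft³/s vs Q_B = 1235 ft³/s, so channel B carries more.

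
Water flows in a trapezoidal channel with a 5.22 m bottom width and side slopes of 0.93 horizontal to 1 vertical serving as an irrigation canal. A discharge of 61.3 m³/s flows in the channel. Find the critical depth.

At critical depth, Q² T / (g A³) = 1, i.e. A³/T = Q²/g = 61.3²/9.81 = 383.
At y = 1.8 m: A³/T = 223 — short.
At y = 2.35 m: A³/T = 549.5 — over.
At y = 2.11 m: A³/T = 380.6 — ≈ 383.

y_c = 2.11 m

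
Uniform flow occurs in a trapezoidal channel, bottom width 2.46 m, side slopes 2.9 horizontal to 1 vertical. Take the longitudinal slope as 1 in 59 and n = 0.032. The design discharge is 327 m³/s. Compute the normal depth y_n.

Manning's equation rearranged: A R^(2/3) = nQ / (1·√S) = 0.032 × 327 / (√0.01695) = 80.38.
Try y = 3.11 m: A R^(2/3) = 50 — short.
Try y = 4.53 m: A R^(2/3) = 124.4 — over.
Try y = 3.79 m: A R^(2/3) = 80.46 — ≈ 80.38.

y_n = 3.79 m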